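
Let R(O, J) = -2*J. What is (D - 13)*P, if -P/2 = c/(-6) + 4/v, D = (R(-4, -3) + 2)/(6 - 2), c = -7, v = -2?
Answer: -55/3 ≈ -18.333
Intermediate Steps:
D = 2 (D = (-2*(-3) + 2)/(6 - 2) = (6 + 2)/4 = 8*(¼) = 2)
P = 5/3 (P = -2*(-7/(-6) + 4/(-2)) = -2*(-7*(-⅙) + 4*(-½)) = -2*(7/6 - 2) = -2*(-⅚) = 5/3 ≈ 1.6667)
(D - 13)*P = (2 - 13)*(5/3) = -11*5/3 = -55/3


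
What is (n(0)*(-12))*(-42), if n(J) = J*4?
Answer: 0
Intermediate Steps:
n(J) = 4*J
(n(0)*(-12))*(-42) = ((4*0)*(-12))*(-42) = (0*(-12))*(-42) = 0*(-42) = 0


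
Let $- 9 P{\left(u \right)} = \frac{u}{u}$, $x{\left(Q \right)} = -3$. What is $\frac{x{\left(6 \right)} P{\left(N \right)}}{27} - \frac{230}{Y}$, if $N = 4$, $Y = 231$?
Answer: $- \frac{6133}{6237} \approx -0.98333$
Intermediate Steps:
$P{\left(u \right)} = - \frac{1}{9}$ ($P{\left(u \right)} = - \frac{u \frac{1}{u}}{9} = \left(- \frac{1}{9}\right) 1 = - \frac{1}{9}$)
$\frac{x{\left(6 \right)} P{\left(N \right)}}{27} - \frac{230}{Y} = \frac{\left(-3\right) \left(- \frac{1}{9}\right)}{27} - \frac{230}{231} = \frac{1}{3} \cdot \frac{1}{27} - \frac{230}{231} = \frac{1}{81} - \frac{230}{231} = - \frac{6133}{6237}$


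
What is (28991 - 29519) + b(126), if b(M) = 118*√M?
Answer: -528 + 354*√14 ≈ 796.55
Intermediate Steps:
(28991 - 29519) + b(126) = (28991 - 29519) + 118*√126 = -528 + 118*(3*√14) = -528 + 354*√14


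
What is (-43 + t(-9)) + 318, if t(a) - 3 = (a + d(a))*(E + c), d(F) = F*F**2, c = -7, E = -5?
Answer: 9134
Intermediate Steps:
d(F) = F**3
t(a) = 3 - 12*a - 12*a**3 (t(a) = 3 + (a + a**3)*(-5 - 7) = 3 + (a + a**3)*(-12) = 3 + (-12*a - 12*a**3) = 3 - 12*a - 12*a**3)
(-43 + t(-9)) + 318 = (-43 + (3 - 12*(-9) - 12*(-9)**3)) + 318 = (-43 + (3 + 108 - 12*(-729))) + 318 = (-43 + (3 + 108 + 8748)) + 318 = (-43 + 8859) + 318 = 8816 + 318 = 9134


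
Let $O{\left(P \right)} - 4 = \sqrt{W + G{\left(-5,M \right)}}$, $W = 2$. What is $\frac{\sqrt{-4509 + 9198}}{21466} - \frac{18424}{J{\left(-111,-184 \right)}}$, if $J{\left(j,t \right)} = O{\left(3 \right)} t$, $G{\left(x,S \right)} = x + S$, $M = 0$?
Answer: $\frac{9212}{437} + \frac{3 \sqrt{521}}{21466} - \frac{2303 i \sqrt{3}}{437} \approx 21.083 - 9.1279 i$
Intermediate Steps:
$G{\left(x,S \right)} = S + x$
$O{\left(P \right)} = 4 + i \sqrt{3}$ ($O{\left(P \right)} = 4 + \sqrt{2 + \left(0 - 5\right)} = 4 + \sqrt{2 - 5} = 4 + \sqrt{-3} = 4 + i \sqrt{3}$)
$J{\left(j,t \right)} = t \left(4 + i \sqrt{3}\right)$ ($J{\left(j,t \right)} = \left(4 + i \sqrt{3}\right) t = t \left(4 + i \sqrt{3}\right)$)
$\frac{\sqrt{-4509 + 9198}}{21466} - \frac{18424}{J{\left(-111,-184 \right)}} = \frac{\sqrt{-4509 + 9198}}{21466} - \frac{18424}{\left(-184\right) \left(4 + i \sqrt{3}\right)} = \sqrt{4689} \cdot \frac{1}{21466} - \frac{18424}{-736 - 184 i \sqrt{3}} = 3 \sqrt{521} \cdot \frac{1}{21466} - \frac{18424}{-736 - 184 i \sqrt{3}} = \frac{3 \sqrt{521}}{21466} - \frac{18424}{-736 - 184 i \sqrt{3}} = - \frac{18424}{-736 - 184 i \sqrt{3}} + \frac{3 \sqrt{521}}{21466}$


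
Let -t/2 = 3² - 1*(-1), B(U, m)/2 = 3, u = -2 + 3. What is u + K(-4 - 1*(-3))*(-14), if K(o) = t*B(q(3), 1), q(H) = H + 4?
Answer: 1681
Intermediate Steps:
u = 1
q(H) = 4 + H
B(U, m) = 6 (B(U, m) = 2*3 = 6)
t = -20 (t = -2*(3² - 1*(-1)) = -2*(9 + 1) = -2*10 = -20)
K(o) = -120 (K(o) = -20*6 = -120)
u + K(-4 - 1*(-3))*(-14) = 1 - 120*(-14) = 1 + 1680 = 1681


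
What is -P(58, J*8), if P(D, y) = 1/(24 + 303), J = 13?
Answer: -1/327 ≈ -0.0030581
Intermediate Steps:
P(D, y) = 1/327
-P(58, J*8) = -1*1/327 = -1/327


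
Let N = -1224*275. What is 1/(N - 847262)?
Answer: -1/1183862 ≈ -8.4469e-7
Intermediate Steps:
N = -336600
1/(N - 847262) = 1/(-336600 - 847262) = 1/(-1183862) = -1/1183862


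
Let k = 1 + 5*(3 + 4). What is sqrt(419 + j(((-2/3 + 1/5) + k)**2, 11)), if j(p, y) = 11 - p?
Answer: I*sqrt(187339)/15 ≈ 28.855*I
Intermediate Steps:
k = 36 (k = 1 + 5*7 = 1 + 35 = 36)
sqrt(419 + j(((-2/3 + 1/5) + k)**2, 11)) = sqrt(419 + (11 - ((-2/3 + 1/5) + 36)**2)) = sqrt(419 + (11 - (-7/15 + 36)**2)) = sqrt(419 + (11 - (533/15)**2)) = sqrt(419 + (11 - 1*284089/225)) = sqrt(419 + (11 - 284089/225)) = sqrt(419 - 281614/225) = sqrt(-187339/225) = I*sqrt(187339)/15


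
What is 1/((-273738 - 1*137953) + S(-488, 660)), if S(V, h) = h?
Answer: -1/411031 ≈ -2.4329e-6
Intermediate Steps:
1/((-273738 - 1*137953) + S(-488, 660)) = 1/((-273738 - 1*137953) + 660) = 1/((-273738 - 137953) + 660) = 1/(-411691 + 660) = 1/(-411031) = -1/411031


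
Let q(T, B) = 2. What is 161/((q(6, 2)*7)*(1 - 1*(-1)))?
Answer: 23/4 ≈ 5.7500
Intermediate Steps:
161/((q(6, 2)*7)*(1 - 1*(-1))) = 161/((2*7)*(1 - 1*(-1))) = 161/(14*(1 + 1)) = 161/(14*2) = 161/28 = (1/28)*161 = 23/4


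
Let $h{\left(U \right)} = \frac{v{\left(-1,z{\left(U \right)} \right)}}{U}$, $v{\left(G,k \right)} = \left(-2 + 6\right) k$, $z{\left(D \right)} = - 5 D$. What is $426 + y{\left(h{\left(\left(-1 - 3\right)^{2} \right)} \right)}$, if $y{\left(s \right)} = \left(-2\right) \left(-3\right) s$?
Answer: $306$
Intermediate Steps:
$v{\left(G,k \right)} = 4 k$
$h{\left(U \right)} = -20$ ($h{\left(U \right)} = \frac{4 \left(- 5 U\right)}{U} = \frac{\left(-20\right) U}{U} = -20$)
$y{\left(s \right)} = 6 s$
$426 + y{\left(h{\left(\left(-1 - 3\right)^{2} \right)} \right)} = 426 + 6 \left(-20\right) = 426 - 120 = 306$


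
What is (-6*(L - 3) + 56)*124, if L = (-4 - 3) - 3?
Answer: 16616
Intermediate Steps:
L = -10 (L = -7 - 3 = -10)
(-6*(L - 3) + 56)*124 = (-6*(-10 - 3) + 56)*124 = (-6*(-13) + 56)*124 = (78 + 56)*124 = 134*124 = 16616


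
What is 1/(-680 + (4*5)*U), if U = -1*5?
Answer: -1/780 ≈ -0.0012821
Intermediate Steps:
U = -5
1/(-680 + (4*5)*U) = 1/(-680 + (4*5)*(-5)) = 1/(-680 + 20*(-5)) = 1/(-680 - 100) = 1/(-780) = -1/780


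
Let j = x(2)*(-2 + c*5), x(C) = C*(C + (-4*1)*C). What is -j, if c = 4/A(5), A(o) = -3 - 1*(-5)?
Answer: 96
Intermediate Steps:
A(o) = 2 (A(o) = -3 + 5 = 2)
c = 2 (c = 4/2 = 4*(½) = 2)
x(C) = -3*C² (x(C) = C*(C - 4*C) = C*(-3*C) = -3*C²)
j = -96 (j = (-3*2²)*(-2 + 2*5) = (-3*4)*(-2 + 10) = -12*8 = -96)
-j = -1*(-96) = 96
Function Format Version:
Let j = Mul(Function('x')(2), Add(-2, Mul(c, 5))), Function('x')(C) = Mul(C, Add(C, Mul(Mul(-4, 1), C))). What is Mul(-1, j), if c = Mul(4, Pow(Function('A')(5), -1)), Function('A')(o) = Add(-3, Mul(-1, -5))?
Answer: 96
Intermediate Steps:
Function('A')(o) = 2 (Function('A')(o) = Add(-3, 5) = 2)
c = 2 (c = Mul(4, Pow(2, -1)) = Mul(4, Rational(1, 2)) = 2)
Function('x')(C) = Mul(-3, Pow(C, 2)) (Function('x')(C) = Mul(C, Add(C, Mul(-4, C))) = Mul(C, Mul(-3, C)) = Mul(-3, Pow(C, 2)))
j = -96 (j = Mul(Mul(-3, Pow(2, 2)), Add(-2, Mul(2, 5))) = Mul(Mul(-3, 4), Add(-2, 10)) = Mul(-12, 8) = -96)
Mul(-1, j) = Mul(-1, -96) = 96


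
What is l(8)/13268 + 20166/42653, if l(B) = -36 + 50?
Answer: 134079815/282960002 ≈ 0.47385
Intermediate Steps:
l(B) = 14
l(8)/13268 + 20166/42653 = 14/13268 + 20166/42653 = 14*(1/13268) + 20166*(1/42653) = 7/6634 + 20166/42653 = 134079815/282960002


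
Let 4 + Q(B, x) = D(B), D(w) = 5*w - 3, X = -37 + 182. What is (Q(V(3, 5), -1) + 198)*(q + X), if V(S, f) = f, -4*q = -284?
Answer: 46656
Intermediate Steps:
q = 71 (q = -¼*(-284) = 71)
X = 145
D(w) = -3 + 5*w
Q(B, x) = -7 + 5*B (Q(B, x) = -4 + (-3 + 5*B) = -7 + 5*B)
(Q(V(3, 5), -1) + 198)*(q + X) = ((-7 + 5*5) + 198)*(71 + 145) = ((-7 + 25) + 198)*216 = (18 + 198)*216 = 216*216 = 46656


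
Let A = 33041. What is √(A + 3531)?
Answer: 2*√9143 ≈ 191.24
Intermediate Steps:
√(A + 3531) = √(33041 + 3531) = √36572 = 2*√9143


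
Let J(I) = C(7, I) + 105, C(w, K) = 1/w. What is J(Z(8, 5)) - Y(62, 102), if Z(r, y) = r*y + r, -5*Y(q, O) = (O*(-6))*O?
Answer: -433288/35 ≈ -12380.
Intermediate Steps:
Y(q, O) = 6*O²/5 (Y(q, O) = -O*(-6)*O/5 = -(-6*O)*O/5 = -(-6)*O²/5 = 6*O²/5)
Z(r, y) = r + r*y
J(I) = 736/7 (J(I) = 1/7 + 105 = ⅐ + 105 = 736/7)
J(Z(8, 5)) - Y(62, 102) = 736/7 - 6*102²/5 = 736/7 - 6*10404/5 = 736/7 - 1*62424/5 = 736/7 - 62424/5 = -433288/35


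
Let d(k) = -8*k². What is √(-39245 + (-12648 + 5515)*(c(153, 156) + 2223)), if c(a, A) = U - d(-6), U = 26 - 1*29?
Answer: I*√17928809 ≈ 4234.2*I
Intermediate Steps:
U = -3 (U = 26 - 29 = -3)
c(a, A) = 285 (c(a, A) = -3 - (-8)*(-6)² = -3 - (-8)*36 = -3 - 1*(-288) = -3 + 288 = 285)
√(-39245 + (-12648 + 5515)*(c(153, 156) + 2223)) = √(-39245 + (-12648 + 5515)*(285 + 2223)) = √(-39245 - 7133*2508) = √(-39245 - 17889564) = √(-17928809) = I*√17928809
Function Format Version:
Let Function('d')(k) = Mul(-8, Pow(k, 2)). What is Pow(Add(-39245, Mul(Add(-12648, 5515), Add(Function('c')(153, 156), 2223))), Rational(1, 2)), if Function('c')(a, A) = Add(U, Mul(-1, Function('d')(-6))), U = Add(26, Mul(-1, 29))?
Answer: Mul(I, Pow(17928809, Rational(1, 2))) ≈ Mul(4234.2, I)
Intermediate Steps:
U = -3 (U = Add(26, -29) = -3)
Function('c')(a, A) = 285 (Function('c')(a, A) = Add(-3, Mul(-1, Mul(-8, Pow(-6, 2)))) = Add(-3, Mul(-1, Mul(-8, 36))) = Add(-3, Mul(-1, -288)) = Add(-3, 288) = 285)
Pow(Add(-39245, Mul(Add(-12648, 5515), Add(Function('c')(153, 156), 2223))), Rational(1, 2)) = Pow(Add(-39245, Mul(Add(-12648, 5515), Add(285, 2223))), Rational(1, 2)) = Pow(Add(-39245, Mul(-7133, 2508)), Rational(1, 2)) = Pow(Add(-39245, -17889564), Rational(1, 2)) = Pow(-17928809, Rational(1, 2)) = Mul(I, Pow(17928809, Rational(1, 2)))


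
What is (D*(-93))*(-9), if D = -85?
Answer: -71145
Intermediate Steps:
(D*(-93))*(-9) = -85*(-93)*(-9) = 7905*(-9) = -71145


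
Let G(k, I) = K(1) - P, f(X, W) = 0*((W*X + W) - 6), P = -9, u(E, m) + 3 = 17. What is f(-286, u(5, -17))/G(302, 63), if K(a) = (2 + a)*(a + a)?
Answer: 0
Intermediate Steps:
u(E, m) = 14 (u(E, m) = -3 + 17 = 14)
K(a) = 2*a*(2 + a) (K(a) = (2 + a)*(2*a) = 2*a*(2 + a))
f(X, W) = 0 (f(X, W) = 0*((W + W*X) - 6) = 0*(-6 + W + W*X) = 0)
G(k, I) = 15 (G(k, I) = 2*1*(2 + 1) - 1*(-9) = 2*1*3 + 9 = 6 + 9 = 15)
f(-286, u(5, -17))/G(302, 63) = 0/15 = 0*(1/15) = 0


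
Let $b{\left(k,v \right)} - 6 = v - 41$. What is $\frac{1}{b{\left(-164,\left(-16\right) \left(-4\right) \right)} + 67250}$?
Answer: $\frac{1}{67279} \approx 1.4863 \cdot 10^{-5}$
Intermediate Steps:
$b{\left(k,v \right)} = -35 + v$ ($b{\left(k,v \right)} = 6 + \left(v - 41\right) = 6 + \left(-41 + v\right) = -35 + v$)
$\frac{1}{b{\left(-164,\left(-16\right) \left(-4\right) \right)} + 67250} = \frac{1}{\left(-35 - -64\right) + 67250} = \frac{1}{\left(-35 + 64\right) + 67250} = \frac{1}{29 + 67250} = \frac{1}{67279}$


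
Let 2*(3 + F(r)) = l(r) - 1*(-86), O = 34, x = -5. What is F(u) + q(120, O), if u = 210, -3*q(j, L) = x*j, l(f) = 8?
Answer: 244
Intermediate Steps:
q(j, L) = 5*j/3 (q(j, L) = -(-5)*j/3 = 5*j/3)
F(r) = 44 (F(r) = -3 + (8 - 1*(-86))/2 = -3 + (8 + 86)/2 = -3 + (½)*94 = -3 + 47 = 44)
F(u) + q(120, O) = 44 + (5/3)*120 = 44 + 200 = 244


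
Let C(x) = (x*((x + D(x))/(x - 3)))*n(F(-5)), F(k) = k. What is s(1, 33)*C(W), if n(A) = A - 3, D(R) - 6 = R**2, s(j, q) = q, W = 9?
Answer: -38016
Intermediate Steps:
D(R) = 6 + R**2
n(A) = -3 + A
C(x) = -8*x*(6 + x + x**2)/(-3 + x) (C(x) = (x*((x + (6 + x**2))/(x - 3)))*(-3 - 5) = (x*((6 + x + x**2)/(-3 + x)))*(-8) = (x*(6 + x + x**2)/(-3 + x))*(-8) = -8*x*(6 + x + x**2)/(-3 + x))
s(1, 33)*C(W) = 33*(-8*9*(6 + 9 + 9**2)/(-3 + 9)) = 33*(-8*9*(6 + 9 + 81)/6) = 33*(-8*9*1/6*96) = 33*(-1152) = -38016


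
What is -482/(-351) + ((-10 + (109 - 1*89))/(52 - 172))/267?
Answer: 171553/124956 ≈ 1.3729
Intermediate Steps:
-482/(-351) + ((-10 + (109 - 1*89))/(52 - 172))/267 = -482*(-1/351) + ((-10 + (109 - 89))/(-120))*(1/267) = 482/351 + ((-10 + 20)*(-1/120))*(1/267) = 482/351 + (10*(-1/120))*(1/267) = 482/351 - 1/12*1/267 = 482/351 - 1/3204 = 171553/124956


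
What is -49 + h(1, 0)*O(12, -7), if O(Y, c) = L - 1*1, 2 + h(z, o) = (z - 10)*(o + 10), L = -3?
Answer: 319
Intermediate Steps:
h(z, o) = -2 + (-10 + z)*(10 + o) (h(z, o) = -2 + (z - 10)*(o + 10) = -2 + (-10 + z)*(10 + o))
O(Y, c) = -4 (O(Y, c) = -3 - 1*1 = -3 - 1 = -4)
-49 + h(1, 0)*O(12, -7) = -49 + (-102 - 10*0 + 10*1 + 0*1)*(-4) = -49 + (-102 + 0 + 10 + 0)*(-4) = -49 - 92*(-4) = -49 + 368 = 319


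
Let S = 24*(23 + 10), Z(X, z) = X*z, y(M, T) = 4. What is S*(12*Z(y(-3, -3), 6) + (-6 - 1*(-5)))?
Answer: 227304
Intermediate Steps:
S = 792 (S = 24*33 = 792)
S*(12*Z(y(-3, -3), 6) + (-6 - 1*(-5))) = 792*(12*(4*6) + (-6 - 1*(-5))) = 792*(12*24 + (-6 + 5)) = 792*(288 - 1) = 792*287 = 227304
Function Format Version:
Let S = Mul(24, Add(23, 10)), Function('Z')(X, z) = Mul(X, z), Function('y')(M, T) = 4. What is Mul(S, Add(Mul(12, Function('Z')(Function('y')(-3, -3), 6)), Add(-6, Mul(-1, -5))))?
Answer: 227304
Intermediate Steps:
S = 792 (S = Mul(24, 33) = 792)
Mul(S, Add(Mul(12, Function('Z')(Function('y')(-3, -3), 6)), Add(-6, Mul(-1, -5)))) = Mul(792, Add(Mul(12, Mul(4, 6)), Add(-6, Mul(-1, -5)))) = Mul(792, Add(Mul(12, 24), Add(-6, 5))) = Mul(792, Add(288, -1)) = Mul(792, 287) = 227304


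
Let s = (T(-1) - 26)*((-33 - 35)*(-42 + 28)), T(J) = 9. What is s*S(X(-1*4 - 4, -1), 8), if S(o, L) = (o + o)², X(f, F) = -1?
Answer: -64736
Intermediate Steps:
S(o, L) = 4*o² (S(o, L) = (2*o)² = 4*o²)
s = -16184 (s = (9 - 26)*((-33 - 35)*(-42 + 28)) = -(-1156)*(-14) = -17*952 = -16184)
s*S(X(-1*4 - 4, -1), 8) = -64736*(-1)² = -64736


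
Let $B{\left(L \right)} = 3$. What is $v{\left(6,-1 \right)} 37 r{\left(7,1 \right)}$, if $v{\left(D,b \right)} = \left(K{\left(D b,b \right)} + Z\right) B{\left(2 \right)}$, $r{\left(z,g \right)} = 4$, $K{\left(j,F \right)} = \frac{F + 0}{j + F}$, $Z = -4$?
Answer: $- \frac{11988}{7} \approx -1712.6$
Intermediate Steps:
$K{\left(j,F \right)} = \frac{F}{F + j}$
$v{\left(D,b \right)} = -12 + \frac{3 b}{b + D b}$ ($v{\left(D,b \right)} = \left(\frac{b}{b + D b} - 4\right) 3 = \left(-4 + \frac{b}{b + D b}\right) 3 = -12 + \frac{3 b}{b + D b}$)
$v{\left(6,-1 \right)} 37 r{\left(7,1 \right)} = \frac{3 \left(-3 - 24\right)}{1 + 6} \cdot 37 \cdot 4 = \frac{3 \left(-3 - 24\right)}{7} \cdot 37 \cdot 4 = 3 \cdot \frac{1}{7} \left(-27\right) 37 \cdot 4 = \left(- \frac{81}{7}\right) 37 \cdot 4 = \left(- \frac{2997}{7}\right) 4 = - \frac{11988}{7}$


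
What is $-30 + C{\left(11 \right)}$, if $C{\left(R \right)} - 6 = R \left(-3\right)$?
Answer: $-57$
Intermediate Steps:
$C{\left(R \right)} = 6 - 3 R$ ($C{\left(R \right)} = 6 + R \left(-3\right) = 6 - 3 R$)
$-30 + C{\left(11 \right)} = -30 + \left(6 - 33\right) = -30 - 27 = -57$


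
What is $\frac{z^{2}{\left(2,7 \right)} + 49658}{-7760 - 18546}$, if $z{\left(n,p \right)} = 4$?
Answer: $- \frac{24837}{13153} \approx -1.8883$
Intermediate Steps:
$\frac{z^{2}{\left(2,7 \right)} + 49658}{-7760 - 18546} = \frac{4^{2} + 49658}{-7760 - 18546} = \frac{16 + 49658}{-26306} = 49674 \left(- \frac{1}{26306}\right) = - \frac{24837}{13153}$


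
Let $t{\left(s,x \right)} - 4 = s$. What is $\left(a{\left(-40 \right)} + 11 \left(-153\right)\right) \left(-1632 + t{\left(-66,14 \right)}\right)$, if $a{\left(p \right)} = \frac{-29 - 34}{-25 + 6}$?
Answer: $\frac{54062316}{19} \approx 2.8454 \cdot 10^{6}$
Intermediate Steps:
$t{\left(s,x \right)} = 4 + s$
$a{\left(p \right)} = \frac{63}{19}$ ($a{\left(p \right)} = - \frac{63}{-19} = \left(-63\right) \left(- \frac{1}{19}\right) = \frac{63}{19}$)
$\left(a{\left(-40 \right)} + 11 \left(-153\right)\right) \left(-1632 + t{\left(-66,14 \right)}\right) = \left(\frac{63}{19} + 11 \left(-153\right)\right) \left(-1632 + \left(4 - 66\right)\right) = \left(\frac{63}{19} - 1683\right) \left(-1632 - 62\right) = \left(- \frac{31914}{19}\right) \left(-1694\right) = \frac{54062316}{19}$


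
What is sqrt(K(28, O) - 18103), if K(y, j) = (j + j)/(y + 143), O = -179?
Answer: I*sqrt(58823449)/57 ≈ 134.56*I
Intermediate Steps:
K(y, j) = 2*j/(143 + y) (K(y, j) = (2*j)/(143 + y) = 2*j/(143 + y))
sqrt(K(28, O) - 18103) = sqrt(2*(-179)/(143 + 28) - 18103) = sqrt(2*(-179)/171 - 18103) = sqrt(2*(-179)*(1/171) - 18103) = sqrt(-358/171 - 18103) = sqrt(-3095971/171) = I*sqrt(58823449)/57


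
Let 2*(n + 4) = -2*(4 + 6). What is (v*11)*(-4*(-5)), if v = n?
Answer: -3080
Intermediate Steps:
n = -14 (n = -4 + (-2*(4 + 6))/2 = -4 + (-2*10)/2 = -4 + (½)*(-20) = -4 - 10 = -14)
v = -14
(v*11)*(-4*(-5)) = (-14*11)*(-4*(-5)) = -154*20 = -3080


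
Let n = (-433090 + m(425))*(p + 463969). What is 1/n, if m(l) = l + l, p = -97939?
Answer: -1/158212807200 ≈ -6.3206e-12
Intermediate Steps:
m(l) = 2*l
n = -158212807200 (n = (-433090 + 2*425)*(-97939 + 463969) = (-433090 + 850)*366030 = -432240*366030 = -158212807200)
1/n = 1/(-158212807200) = -1/158212807200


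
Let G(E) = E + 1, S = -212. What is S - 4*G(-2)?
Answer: -208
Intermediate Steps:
G(E) = 1 + E
S - 4*G(-2) = -212 - 4*(1 - 2) = -212 - 4*(-1) = -212 + 4 = -208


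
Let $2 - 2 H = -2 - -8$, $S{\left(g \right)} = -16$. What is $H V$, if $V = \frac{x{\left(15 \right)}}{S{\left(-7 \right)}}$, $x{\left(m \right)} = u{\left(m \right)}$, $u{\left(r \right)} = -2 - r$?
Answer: $- \frac{17}{8} \approx -2.125$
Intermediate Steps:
$x{\left(m \right)} = -2 - m$
$H = -2$ ($H = 1 - \frac{-2 - -8}{2} = 1 - \frac{-2 + 8}{2} = 1 - 3 = -2$)
$V = \frac{17}{16}$ ($V = \frac{-2 - 15}{-16} = \left(-2 - 15\right) \left(- \frac{1}{16}\right) = \left(-17\right) \left(- \frac{1}{16}\right) = \frac{17}{16} \approx 1.0625$)
$H V = \left(-2\right) \frac{17}{16} = - \frac{17}{8}$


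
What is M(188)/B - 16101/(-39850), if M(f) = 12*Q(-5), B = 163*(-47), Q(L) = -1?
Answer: 123827961/305290850 ≈ 0.40561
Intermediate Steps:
B = -7661
M(f) = -12 (M(f) = 12*(-1) = -12)
M(188)/B - 16101/(-39850) = -12/(-7661) - 16101/(-39850) = -12*(-1/7661) - 16101*(-1/39850) = 12/7661 + 16101/39850 = 123827961/305290850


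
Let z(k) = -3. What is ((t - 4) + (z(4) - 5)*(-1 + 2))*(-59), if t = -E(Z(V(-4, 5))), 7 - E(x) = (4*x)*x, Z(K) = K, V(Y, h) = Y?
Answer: -2655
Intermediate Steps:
E(x) = 7 - 4*x² (E(x) = 7 - 4*x*x = 7 - 4*x²)
t = 57 (t = -(7 - 4*(-4)²) = -(7 - 4*16) = -(7 - 64) = -1*(-57) = 57)
((t - 4) + (z(4) - 5)*(-1 + 2))*(-59) = ((57 - 4) + (-3 - 5)*(-1 + 2))*(-59) = (53 - 8*1)*(-59) = (53 - 8)*(-59) = 45*(-59) = -2655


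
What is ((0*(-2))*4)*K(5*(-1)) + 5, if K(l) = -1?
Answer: 5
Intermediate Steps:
((0*(-2))*4)*K(5*(-1)) + 5 = ((0*(-2))*4)*(-1) + 5 = (0*4)*(-1) + 5 = 0*(-1) + 5 = 0 + 5 = 5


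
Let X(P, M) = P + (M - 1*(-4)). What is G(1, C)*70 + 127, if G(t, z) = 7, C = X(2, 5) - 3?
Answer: 617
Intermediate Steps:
X(P, M) = 4 + M + P (X(P, M) = P + (M + 4) = P + (4 + M) = 4 + M + P)
C = 8 (C = (4 + 5 + 2) - 3 = 11 - 3 = 8)
G(1, C)*70 + 127 = 7*70 + 127 = 490 + 127 = 617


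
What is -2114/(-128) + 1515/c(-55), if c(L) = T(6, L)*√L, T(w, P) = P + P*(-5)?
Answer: 1057/64 - 303*I*√55/2420 ≈ 16.516 - 0.92856*I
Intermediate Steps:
T(w, P) = -4*P (T(w, P) = P - 5*P = -4*P)
c(L) = -4*L^(3/2) (c(L) = (-4*L)*√L = -4*L^(3/2))
-2114/(-128) + 1515/c(-55) = -2114/(-128) + 1515/((-(-220)*I*√55)) = -2114*(-1/128) + 1515/((-(-220)*I*√55)) = 1057/64 + 1515/((220*I*√55)) = 1057/64 + 1515*(-I*√55/12100) = 1057/64 - 303*I*√55/2420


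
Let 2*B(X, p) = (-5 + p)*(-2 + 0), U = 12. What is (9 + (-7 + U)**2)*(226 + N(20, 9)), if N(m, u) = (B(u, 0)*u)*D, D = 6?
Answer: 16864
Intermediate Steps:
B(X, p) = 5 - p (B(X, p) = ((-5 + p)*(-2 + 0))/2 = ((-5 + p)*(-2))/2 = (10 - 2*p)/2 = 5 - p)
N(m, u) = 30*u (N(m, u) = ((5 - 1*0)*u)*6 = ((5 + 0)*u)*6 = (5*u)*6 = 30*u)
(9 + (-7 + U)**2)*(226 + N(20, 9)) = (9 + (-7 + 12)**2)*(226 + 30*9) = (9 + 5**2)*(226 + 270) = (9 + 25)*496 = 34*496 = 16864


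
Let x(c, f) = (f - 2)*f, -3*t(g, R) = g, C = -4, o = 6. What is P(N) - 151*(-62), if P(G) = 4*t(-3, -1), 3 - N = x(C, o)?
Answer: 9366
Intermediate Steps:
t(g, R) = -g/3
x(c, f) = f*(-2 + f) (x(c, f) = (-2 + f)*f = f*(-2 + f))
N = -21 (N = 3 - 6*(-2 + 6) = 3 - 6*4 = 3 - 1*24 = 3 - 24 = -21)
P(G) = 4 (P(G) = 4*(-⅓*(-3)) = 4*1 = 4)
P(N) - 151*(-62) = 4 - 151*(-62) = 4 + 9362 = 9366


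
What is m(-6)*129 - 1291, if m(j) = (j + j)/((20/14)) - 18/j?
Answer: -9938/5 ≈ -1987.6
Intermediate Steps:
m(j) = -18/j + 7*j/5 (m(j) = (2*j)/((20*(1/14))) - 18/j = (2*j)/(10/7) - 18/j = (2*j)*(7/10) - 18/j = 7*j/5 - 18/j = -18/j + 7*j/5)
m(-6)*129 - 1291 = (-18/(-6) + (7/5)*(-6))*129 - 1291 = (-18*(-⅙) - 42/5)*129 - 1291 = (3 - 42/5)*129 - 1291 = -27/5*129 - 1291 = -3483/5 - 1291 = -9938/5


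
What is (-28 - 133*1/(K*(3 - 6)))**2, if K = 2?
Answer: 1225/36 ≈ 34.028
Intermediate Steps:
(-28 - 133*1/(K*(3 - 6)))**2 = (-28 - 133*1/(2*(3 - 6)))**2 = (-28 - 133/((-3*2)))**2 = (-28 - 133/(-6))**2 = (-28 - 133*(-1/6))**2 = (-28 + 133/6)**2 = (-35/6)**2 = 1225/36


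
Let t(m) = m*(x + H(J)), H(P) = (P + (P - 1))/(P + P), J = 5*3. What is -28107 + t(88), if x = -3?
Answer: -424289/15 ≈ -28286.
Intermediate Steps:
J = 15
H(P) = (-1 + 2*P)/(2*P) (H(P) = (P + (-1 + P))/((2*P)) = (-1 + 2*P)*(1/(2*P)) = (-1 + 2*P)/(2*P))
t(m) = -61*m/30 (t(m) = m*(-3 + (-1/2 + 15)/15) = m*(-3 + (1/15)*(29/2)) = m*(-3 + 29/30) = m*(-61/30) = -61*m/30)
-28107 + t(88) = -28107 - 61/30*88 = -28107 - 2684/15 = -424289/15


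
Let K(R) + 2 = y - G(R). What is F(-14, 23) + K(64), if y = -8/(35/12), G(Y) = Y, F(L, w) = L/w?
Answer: -55828/805 ≈ -69.352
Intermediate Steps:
y = -96/35 (y = -8/(35*(1/12)) = -8/35/12 = -8*12/35 = -96/35 ≈ -2.7429)
K(R) = -166/35 - R (K(R) = -2 + (-96/35 - R) = -166/35 - R)
F(-14, 23) + K(64) = -14/23 + (-166/35 - 1*64) = -14*1/23 + (-166/35 - 64) = -14/23 - 2406/35 = -55828/805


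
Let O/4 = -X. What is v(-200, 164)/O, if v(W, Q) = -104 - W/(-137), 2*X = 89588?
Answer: 1806/3068389 ≈ 0.00058858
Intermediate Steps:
X = 44794 (X = (1/2)*89588 = 44794)
v(W, Q) = -104 + W/137 (v(W, Q) = -104 - W*(-1)/137 = -104 - (-1)*W/137 = -104 + W/137)
O = -179176 (O = 4*(-1*44794) = 4*(-44794) = -179176)
v(-200, 164)/O = (-104 + (1/137)*(-200))/(-179176) = (-104 - 200/137)*(-1/179176) = -14448/137*(-1/179176) = 1806/3068389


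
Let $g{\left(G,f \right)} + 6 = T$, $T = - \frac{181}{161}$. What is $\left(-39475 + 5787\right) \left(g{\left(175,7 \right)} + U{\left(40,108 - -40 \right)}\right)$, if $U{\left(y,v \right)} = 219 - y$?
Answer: $- \frac{932214336}{161} \approx -5.7902 \cdot 10^{6}$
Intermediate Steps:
$T = - \frac{181}{161}$ ($T = \left(-181\right) \frac{1}{161} = - \frac{181}{161} \approx -1.1242$)
$g{\left(G,f \right)} = - \frac{1147}{161}$ ($g{\left(G,f \right)} = -6 - \frac{181}{161} = - \frac{1147}{161}$)
$\left(-39475 + 5787\right) \left(g{\left(175,7 \right)} + U{\left(40,108 - -40 \right)}\right) = \left(-39475 + 5787\right) \left(- \frac{1147}{161} + \left(219 - 40\right)\right) = - 33688 \left(- \frac{1147}{161} + \left(219 - 40\right)\right) = - 33688 \left(- \frac{1147}{161} + 179\right) = \left(-33688\right) \frac{27672}{161} = - \frac{932214336}{161}$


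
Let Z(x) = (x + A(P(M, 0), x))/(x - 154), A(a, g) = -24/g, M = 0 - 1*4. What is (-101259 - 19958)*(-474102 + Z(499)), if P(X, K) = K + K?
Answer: 9893583756233761/172155 ≈ 5.7469e+10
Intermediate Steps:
M = -4 (M = 0 - 4 = -4)
P(X, K) = 2*K
Z(x) = (x - 24/x)/(-154 + x) (Z(x) = (x - 24/x)/(x - 154) = (x - 24/x)/(-154 + x))
(-101259 - 19958)*(-474102 + Z(499)) = (-101259 - 19958)*(-474102 + (-24 + 499²)/(499*(-154 + 499))) = -121217*(-474102 + (1/499)*(-24 + 249001)/345) = -121217*(-474102 + (1/499)*(1/345)*248977) = -121217*(-474102 + 248977/172155) = -121217*(-81618780833/172155) = 9893583756233761/172155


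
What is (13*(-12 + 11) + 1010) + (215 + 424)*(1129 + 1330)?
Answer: 1572298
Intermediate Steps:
(13*(-12 + 11) + 1010) + (215 + 424)*(1129 + 1330) = (13*(-1) + 1010) + 639*2459 = (-13 + 1010) + 1571301 = 997 + 1571301 = 1572298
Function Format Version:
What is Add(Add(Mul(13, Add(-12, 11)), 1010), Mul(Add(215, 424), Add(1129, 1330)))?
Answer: 1572298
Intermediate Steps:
Add(Add(Mul(13, Add(-12, 11)), 1010), Mul(Add(215, 424), Add(1129, 1330))) = Add(Add(Mul(13, -1), 1010), Mul(639, 2459)) = Add(Add(-13, 1010), 1571301) = Add(997, 1571301) = 1572298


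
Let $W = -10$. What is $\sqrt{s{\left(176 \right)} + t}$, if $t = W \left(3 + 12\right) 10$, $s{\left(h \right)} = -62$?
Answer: $i \sqrt{1562} \approx 39.522 i$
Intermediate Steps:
$t = -1500$ ($t = - 10 \left(3 + 12\right) 10 = - 10 \cdot 15 \cdot 10 = \left(-10\right) 150 = -1500$)
$\sqrt{s{\left(176 \right)} + t} = \sqrt{-62 - 1500} = \sqrt{-1562} = i \sqrt{1562}$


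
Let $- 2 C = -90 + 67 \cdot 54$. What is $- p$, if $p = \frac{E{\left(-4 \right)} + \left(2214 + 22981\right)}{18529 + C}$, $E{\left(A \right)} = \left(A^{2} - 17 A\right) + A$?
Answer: $- \frac{5055}{3353} \approx -1.5076$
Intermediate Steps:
$E{\left(A \right)} = A^{2} - 16 A$
$C = -1764$ ($C = - \frac{-90 + 67 \cdot 54}{2} = - \frac{-90 + 3618}{2} = \left(- \frac{1}{2}\right) 3528 = -1764$)
$p = \frac{5055}{3353}$ ($p = \frac{- 4 \left(-16 - 4\right) + \left(2214 + 22981\right)}{18529 - 1764} = \frac{\left(-4\right) \left(-20\right) + 25195}{16765} = \left(80 + 25195\right) \frac{1}{16765} = 25275 \cdot \frac{1}{16765} = \frac{5055}{3353} \approx 1.5076$)
$- p = \left(-1\right) \frac{5055}{3353} = - \frac{5055}{3353}$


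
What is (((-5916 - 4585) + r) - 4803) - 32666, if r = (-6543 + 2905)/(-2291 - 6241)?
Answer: -204638201/4266 ≈ -47970.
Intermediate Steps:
r = 1819/4266 (r = -3638/(-8532) = -3638*(-1/8532) = 1819/4266 ≈ 0.42639)
(((-5916 - 4585) + r) - 4803) - 32666 = (((-5916 - 4585) + 1819/4266) - 4803) - 32666 = ((-10501 + 1819/4266) - 4803) - 32666 = (-44795447/4266 - 4803) - 32666 = -65285045/4266 - 32666 = -204638201/4266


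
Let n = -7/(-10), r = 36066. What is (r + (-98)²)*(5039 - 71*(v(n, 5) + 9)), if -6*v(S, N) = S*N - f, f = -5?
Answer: 1233249845/6 ≈ 2.0554e+8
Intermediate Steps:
n = 7/10 (n = -7*(-⅒) = 7/10 ≈ 0.70000)
v(S, N) = -⅚ - N*S/6 (v(S, N) = -(S*N - 1*(-5))/6 = -(N*S + 5)/6 = -(5 + N*S)/6 = -⅚ - N*S/6)
(r + (-98)²)*(5039 - 71*(v(n, 5) + 9)) = (36066 + (-98)²)*(5039 - 71*((-⅚ - ⅙*5*7/10) + 9)) = (36066 + 9604)*(5039 - 71*((-⅚ - 7/12) + 9)) = 45670*(5039 - 71*(-17/12 + 9)) = 45670*(5039 - 71*91/12) = 45670*(5039 - 6461/12) = 45670*(54007/12) = 1233249845/6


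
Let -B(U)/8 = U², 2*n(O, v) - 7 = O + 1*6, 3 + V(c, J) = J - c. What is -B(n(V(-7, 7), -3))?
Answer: 1152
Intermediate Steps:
V(c, J) = -3 + J - c (V(c, J) = -3 + (J - c) = -3 + J - c)
n(O, v) = 13/2 + O/2 (n(O, v) = 7/2 + (O + 1*6)/2 = 7/2 + (O + 6)/2 = 7/2 + (6 + O)/2 = 7/2 + (3 + O/2) = 13/2 + O/2)
B(U) = -8*U²
-B(n(V(-7, 7), -3)) = -(-8)*(13/2 + (-3 + 7 - 1*(-7))/2)² = -(-8)*(13/2 + (-3 + 7 + 7)/2)² = -(-8)*(13/2 + (½)*11)² = -(-8)*(13/2 + 11/2)² = -(-8)*12² = -(-8)*144 = -1*(-1152) = 1152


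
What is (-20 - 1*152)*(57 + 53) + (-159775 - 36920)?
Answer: -215615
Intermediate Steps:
(-20 - 1*152)*(57 + 53) + (-159775 - 36920) = (-20 - 152)*110 - 196695 = -172*110 - 196695 = -18920 - 196695 = -215615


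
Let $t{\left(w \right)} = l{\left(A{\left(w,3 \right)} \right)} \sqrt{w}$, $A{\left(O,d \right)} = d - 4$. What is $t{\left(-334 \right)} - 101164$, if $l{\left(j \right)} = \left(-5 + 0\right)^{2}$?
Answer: $-101164 + 25 i \sqrt{334} \approx -1.0116 \cdot 10^{5} + 456.89 i$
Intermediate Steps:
$A{\left(O,d \right)} = -4 + d$
$l{\left(j \right)} = 25$ ($l{\left(j \right)} = \left(-5\right)^{2} = 25$)
$t{\left(w \right)} = 25 \sqrt{w}$
$t{\left(-334 \right)} - 101164 = 25 \sqrt{-334} - 101164 = 25 i \sqrt{334} - 101164 = -101164 + 25 i \sqrt{334}$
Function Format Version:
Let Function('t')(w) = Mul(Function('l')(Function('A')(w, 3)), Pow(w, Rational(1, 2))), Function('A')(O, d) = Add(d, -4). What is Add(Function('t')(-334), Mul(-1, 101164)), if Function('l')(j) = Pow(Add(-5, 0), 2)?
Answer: Add(-101164, Mul(25, I, Pow(334, Rational(1, 2)))) ≈ Add(-1.0116e+5, Mul(456.89, I))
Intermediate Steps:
Function('A')(O, d) = Add(-4, d)
Function('l')(j) = 25 (Function('l')(j) = Pow(-5, 2) = 25)
Function('t')(w) = Mul(25, Pow(w, Rational(1, 2)))
Add(Function('t')(-334), Mul(-1, 101164)) = Add(Mul(25, Pow(-334, Rational(1, 2))), Mul(-1, 101164)) = Add(Mul(25, Mul(I, Pow(334, Rational(1, 2)))), -101164) = Add(Mul(25, I, Pow(334, Rational(1, 2))), -101164) = Add(-101164, Mul(25, I, Pow(334, Rational(1, 2))))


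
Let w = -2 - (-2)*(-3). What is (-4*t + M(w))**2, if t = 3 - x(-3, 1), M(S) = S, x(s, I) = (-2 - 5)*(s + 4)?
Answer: 2304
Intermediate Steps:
w = -8 (w = -2 - 2*3 = -2 - 6 = -8)
x(s, I) = -28 - 7*s (x(s, I) = -7*(4 + s) = -28 - 7*s)
t = 10 (t = 3 - (-28 - 7*(-3)) = 3 - (-28 + 21) = 3 - 1*(-7) = 3 + 7 = 10)
(-4*t + M(w))**2 = (-4*10 - 8)**2 = (-40 - 8)**2 = (-48)**2 = 2304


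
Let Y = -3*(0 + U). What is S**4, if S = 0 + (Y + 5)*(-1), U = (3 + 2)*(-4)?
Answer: 17850625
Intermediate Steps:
U = -20 (U = 5*(-4) = -20)
Y = 60 (Y = -3*(0 - 20) = -3*(-20) = 60)
S = -65 (S = 0 + (60 + 5)*(-1) = 0 + 65*(-1) = 0 - 65 = -65)
S**4 = (-65)**4 = 17850625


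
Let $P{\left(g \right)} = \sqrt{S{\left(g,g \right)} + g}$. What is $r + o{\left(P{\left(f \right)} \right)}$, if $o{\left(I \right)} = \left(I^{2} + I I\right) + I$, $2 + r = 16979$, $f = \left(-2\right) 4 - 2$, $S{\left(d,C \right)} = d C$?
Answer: $17157 + 3 \sqrt{10} \approx 17167.0$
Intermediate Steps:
$S{\left(d,C \right)} = C d$
$f = -10$ ($f = -8 - 2 = -10$)
$P{\left(g \right)} = \sqrt{g + g^{2}}$ ($P{\left(g \right)} = \sqrt{g g + g} = \sqrt{g^{2} + g} = \sqrt{g + g^{2}}$)
$r = 16977$ ($r = -2 + 16979 = 16977$)
$o{\left(I \right)} = I + 2 I^{2}$ ($o{\left(I \right)} = \left(I^{2} + I^{2}\right) + I = 2 I^{2} + I = I + 2 I^{2}$)
$r + o{\left(P{\left(f \right)} \right)} = 16977 + \sqrt{- 10 \left(1 - 10\right)} \left(1 + 2 \sqrt{- 10 \left(1 - 10\right)}\right) = 16977 + \sqrt{\left(-10\right) \left(-9\right)} \left(1 + 2 \sqrt{\left(-10\right) \left(-9\right)}\right) = 16977 + \sqrt{90} \left(1 + 2 \sqrt{90}\right) = 16977 + 3 \sqrt{10} \left(1 + 2 \cdot 3 \sqrt{10}\right) = 16977 + 3 \sqrt{10} \left(1 + 6 \sqrt{10}\right)$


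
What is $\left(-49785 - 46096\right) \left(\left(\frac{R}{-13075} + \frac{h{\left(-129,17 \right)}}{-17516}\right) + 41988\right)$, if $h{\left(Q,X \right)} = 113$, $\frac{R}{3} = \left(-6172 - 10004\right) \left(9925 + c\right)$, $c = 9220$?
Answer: $- \frac{496466574442325777}{45804340} \approx -1.0839 \cdot 10^{10}$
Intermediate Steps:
$R = -929068560$ ($R = 3 \left(-6172 - 10004\right) \left(9925 + 9220\right) = 3 \left(\left(-16176\right) 19145\right) = 3 \left(-309689520\right) = -929068560$)
$\left(-49785 - 46096\right) \left(\left(\frac{R}{-13075} + \frac{h{\left(-129,17 \right)}}{-17516}\right) + 41988\right) = \left(-49785 - 46096\right) \left(\left(- \frac{929068560}{-13075} + \frac{113}{-17516}\right) + 41988\right) = - 95881 \left(\left(\left(-929068560\right) \left(- \frac{1}{13075}\right) + 113 \left(- \frac{1}{17516}\right)\right) + 41988\right) = - 95881 \left(\left(\frac{185813712}{2615} - \frac{113}{17516}\right) + 41988\right) = - 95881 \left(\frac{3254712683897}{45804340} + 41988\right) = \left(-95881\right) \frac{5177945311817}{45804340} = - \frac{496466574442325777}{45804340}$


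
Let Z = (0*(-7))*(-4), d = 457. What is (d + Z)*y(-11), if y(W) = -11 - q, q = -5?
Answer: -2742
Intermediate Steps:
Z = 0 (Z = 0*(-4) = 0)
y(W) = -6 (y(W) = -11 - 1*(-5) = -11 + 5 = -6)
(d + Z)*y(-11) = (457 + 0)*(-6) = 457*(-6) = -2742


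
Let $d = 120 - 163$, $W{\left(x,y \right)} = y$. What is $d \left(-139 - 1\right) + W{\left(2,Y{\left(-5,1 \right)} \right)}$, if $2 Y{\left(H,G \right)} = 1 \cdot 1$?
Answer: $\frac{12041}{2} \approx 6020.5$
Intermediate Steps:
$Y{\left(H,G \right)} = \frac{1}{2}$ ($Y{\left(H,G \right)} = \frac{1 \cdot 1}{2} = \frac{1}{2} \cdot 1 = \frac{1}{2}$)
$d = -43$ ($d = 120 - 163 = -43$)
$d \left(-139 - 1\right) + W{\left(2,Y{\left(-5,1 \right)} \right)} = - 43 \left(-139 - 1\right) + \frac{1}{2} = \left(-43\right) \left(-140\right) + \frac{1}{2} = 6020 + \frac{1}{2} = \frac{12041}{2}$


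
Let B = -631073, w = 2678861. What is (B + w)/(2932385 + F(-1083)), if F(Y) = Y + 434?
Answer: 511947/732934 ≈ 0.69849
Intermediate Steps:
F(Y) = 434 + Y
(B + w)/(2932385 + F(-1083)) = (-631073 + 2678861)/(2932385 + (434 - 1083)) = 2047788/(2932385 - 649) = 2047788/2931736 = 2047788*(1/2931736) = 511947/732934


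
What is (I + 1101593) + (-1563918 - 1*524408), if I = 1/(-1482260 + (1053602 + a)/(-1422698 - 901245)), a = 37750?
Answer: -3398988155660451899/3444688842532 ≈ -9.8673e+5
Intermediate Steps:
I = -2323943/3444688842532 (I = 1/(-1482260 + (1053602 + 37750)/(-1422698 - 901245)) = 1/(-1482260 + 1091352/(-2323943)) = 1/(-1482260 + 1091352*(-1/2323943)) = 1/(-1482260 - 1091352/2323943) = 1/(-3444688842532/2323943) = -2323943/3444688842532 ≈ -6.7464e-7)
(I + 1101593) + (-1563918 - 1*524408) = (-2323943/3444688842532 + 1101593) + (-1563918 - 1*524408) = 3794645116109029533/3444688842532 + (-1563918 - 524408) = 3794645116109029533/3444688842532 - 2088326 = -3398988155660451899/3444688842532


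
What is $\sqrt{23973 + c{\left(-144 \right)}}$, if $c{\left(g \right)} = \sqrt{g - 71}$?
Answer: $\sqrt{23973 + i \sqrt{215}} \approx 154.83 + 0.0473 i$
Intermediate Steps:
$c{\left(g \right)} = \sqrt{-71 + g}$
$\sqrt{23973 + c{\left(-144 \right)}} = \sqrt{23973 + \sqrt{-71 - 144}} = \sqrt{23973 + \sqrt{-215}} = \sqrt{23973 + i \sqrt{215}}$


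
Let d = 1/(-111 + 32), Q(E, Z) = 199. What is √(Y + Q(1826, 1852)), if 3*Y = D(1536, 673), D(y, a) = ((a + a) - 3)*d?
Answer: 2*√435/3 ≈ 13.904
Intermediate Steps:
d = -1/79 (d = 1/(-79) = -1/79 ≈ -0.012658)
D(y, a) = 3/79 - 2*a/79 (D(y, a) = ((a + a) - 3)*(-1/79) = (2*a - 3)*(-1/79) = (-3 + 2*a)*(-1/79) = 3/79 - 2*a/79)
Y = -17/3 (Y = (3/79 - 2/79*673)/3 = (3/79 - 1346/79)/3 = (⅓)*(-17) = -17/3 ≈ -5.6667)
√(Y + Q(1826, 1852)) = √(-17/3 + 199) = √(580/3) = 2*√435/3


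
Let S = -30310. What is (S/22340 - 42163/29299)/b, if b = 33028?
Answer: -182997411/2161813589048 ≈ -8.4650e-5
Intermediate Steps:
(S/22340 - 42163/29299)/b = (-30310/22340 - 42163/29299)/33028 = (-30310*1/22340 - 42163*1/29299)*(1/33028) = (-3031/2234 - 42163/29299)*(1/33028) = -182997411/65453966*1/33028 = -182997411/2161813589048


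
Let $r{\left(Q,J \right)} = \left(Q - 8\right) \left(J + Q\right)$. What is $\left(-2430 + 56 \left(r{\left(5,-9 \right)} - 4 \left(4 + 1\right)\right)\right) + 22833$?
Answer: $19955$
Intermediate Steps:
$r{\left(Q,J \right)} = \left(-8 + Q\right) \left(J + Q\right)$
$\left(-2430 + 56 \left(r{\left(5,-9 \right)} - 4 \left(4 + 1\right)\right)\right) + 22833 = \left(-2430 + 56 \left(\left(5^{2} - -72 - 40 - 45\right) - 4 \left(4 + 1\right)\right)\right) + 22833 = \left(-2430 + 56 \left(\left(25 + 72 - 40 - 45\right) - 20\right)\right) + 22833 = \left(-2430 + 56 \left(12 - 20\right)\right) + 22833 = \left(-2430 + 56 \left(-8\right)\right) + 22833 = \left(-2430 - 448\right) + 22833 = -2878 + 22833 = 19955$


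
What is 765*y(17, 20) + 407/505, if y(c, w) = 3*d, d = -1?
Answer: -1158568/505 ≈ -2294.2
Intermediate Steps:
y(c, w) = -3 (y(c, w) = 3*(-1) = -3)
765*y(17, 20) + 407/505 = 765*(-3) + 407/505 = -2295 + 407*(1/505) = -2295 + 407/505 = -1158568/505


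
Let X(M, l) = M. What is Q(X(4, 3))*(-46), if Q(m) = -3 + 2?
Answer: 46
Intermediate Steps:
Q(m) = -1
Q(X(4, 3))*(-46) = -1*(-46) = 46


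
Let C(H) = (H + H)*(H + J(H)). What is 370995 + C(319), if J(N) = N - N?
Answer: 574517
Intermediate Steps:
J(N) = 0
C(H) = 2*H² (C(H) = (H + H)*(H + 0) = (2*H)*H = 2*H²)
370995 + C(319) = 370995 + 2*319² = 370995 + 2*101761 = 370995 + 203522 = 574517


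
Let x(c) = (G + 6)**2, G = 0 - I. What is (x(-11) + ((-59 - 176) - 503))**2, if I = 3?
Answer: 531441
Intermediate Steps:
G = -3 (G = 0 - 1*3 = 0 - 3 = -3)
x(c) = 9 (x(c) = (-3 + 6)**2 = 3**2 = 9)
(x(-11) + ((-59 - 176) - 503))**2 = (9 + ((-59 - 176) - 503))**2 = (9 + (-235 - 503))**2 = (9 - 738)**2 = (-729)**2 = 531441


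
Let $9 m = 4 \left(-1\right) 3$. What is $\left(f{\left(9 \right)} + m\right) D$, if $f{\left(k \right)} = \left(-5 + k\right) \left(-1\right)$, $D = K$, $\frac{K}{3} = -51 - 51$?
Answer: $1632$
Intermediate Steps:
$m = - \frac{4}{3}$ ($m = \frac{4 \left(-1\right) 3}{9} = \frac{\left(-4\right) 3}{9} = \frac{1}{9} \left(-12\right) = - \frac{4}{3} \approx -1.3333$)
$K = -306$ ($K = 3 \left(-51 - 51\right) = 3 \left(-102\right) = -306$)
$D = -306$
$f{\left(k \right)} = 5 - k$
$\left(f{\left(9 \right)} + m\right) D = \left(\left(5 - 9\right) - \frac{4}{3}\right) \left(-306\right) = \left(-4 - \frac{4}{3}\right) \left(-306\right) = \left(- \frac{16}{3}\right) \left(-306\right) = 1632$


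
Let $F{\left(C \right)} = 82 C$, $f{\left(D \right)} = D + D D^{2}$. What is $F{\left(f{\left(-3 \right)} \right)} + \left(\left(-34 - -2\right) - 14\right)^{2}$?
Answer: $-344$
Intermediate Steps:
$f{\left(D \right)} = D + D^{3}$
$F{\left(f{\left(-3 \right)} \right)} + \left(\left(-34 - -2\right) - 14\right)^{2} = 82 \left(-3 + \left(-3\right)^{3}\right) + \left(\left(-34 - -2\right) - 14\right)^{2} = 82 \left(-3 - 27\right) + \left(\left(-34 + 2\right) - 14\right)^{2} = 82 \left(-30\right) + \left(-32 - 14\right)^{2} = -2460 + \left(-46\right)^{2} = -2460 + 2116 = -344$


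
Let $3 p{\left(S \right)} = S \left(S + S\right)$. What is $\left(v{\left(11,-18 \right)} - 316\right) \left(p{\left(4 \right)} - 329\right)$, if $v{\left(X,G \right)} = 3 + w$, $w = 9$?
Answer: $\frac{290320}{3} \approx 96773.0$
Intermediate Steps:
$p{\left(S \right)} = \frac{2 S^{2}}{3}$ ($p{\left(S \right)} = \frac{S \left(S + S\right)}{3} = \frac{S 2 S}{3} = \frac{2 S^{2}}{3}$)
$v{\left(X,G \right)} = 12$ ($v{\left(X,G \right)} = 3 + 9 = 12$)
$\left(v{\left(11,-18 \right)} - 316\right) \left(p{\left(4 \right)} - 329\right) = \left(12 - 316\right) \left(\frac{2 \cdot 4^{2}}{3} - 329\right) = - 304 \left(\frac{2}{3} \cdot 16 - 329\right) = - 304 \left(\frac{32}{3} - 329\right) = \left(-304\right) \left(- \frac{955}{3}\right) = \frac{290320}{3}$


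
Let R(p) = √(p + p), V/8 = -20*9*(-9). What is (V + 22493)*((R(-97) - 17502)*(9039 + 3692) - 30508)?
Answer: -7900646806910 + 451352143*I*√194 ≈ -7.9006e+12 + 6.2866e+9*I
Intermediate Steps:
V = 12960 (V = 8*(-20*9*(-9)) = 8*(-180*(-9)) = 8*1620 = 12960)
R(p) = √2*√p (R(p) = √(2*p) = √2*√p)
(V + 22493)*((R(-97) - 17502)*(9039 + 3692) - 30508) = (12960 + 22493)*((√2*√(-97) - 17502)*(9039 + 3692) - 30508) = 35453*((√2*(I*√97) - 17502)*12731 - 30508) = 35453*((I*√194 - 17502)*12731 - 30508) = 35453*((-17502 + I*√194)*12731 - 30508) = 35453*((-222817962 + 12731*I*√194) - 30508) = 35453*(-222848470 + 12731*I*√194) = -7900646806910 + 451352143*I*√194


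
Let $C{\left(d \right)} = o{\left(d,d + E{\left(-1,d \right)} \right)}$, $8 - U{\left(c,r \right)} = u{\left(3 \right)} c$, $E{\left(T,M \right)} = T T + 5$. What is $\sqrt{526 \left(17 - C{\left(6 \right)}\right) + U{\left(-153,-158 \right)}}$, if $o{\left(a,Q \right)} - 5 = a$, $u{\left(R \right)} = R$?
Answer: $\sqrt{3623} \approx 60.191$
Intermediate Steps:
$E{\left(T,M \right)} = 5 + T^{2}$ ($E{\left(T,M \right)} = T^{2} + 5 = 5 + T^{2}$)
$U{\left(c,r \right)} = 8 - 3 c$
$o{\left(a,Q \right)} = 5 + a$
$C{\left(d \right)} = 5 + d$
$\sqrt{526 \left(17 - C{\left(6 \right)}\right) + U{\left(-153,-158 \right)}} = \sqrt{526 \left(17 - \left(5 + 6\right)\right) + \left(8 - -459\right)} = \sqrt{526 \left(17 - 11\right) + \left(8 + 459\right)} = \sqrt{526 \left(17 - 11\right) + 467} = \sqrt{526 \cdot 6 + 467} = \sqrt{3156 + 467} = \sqrt{3623}$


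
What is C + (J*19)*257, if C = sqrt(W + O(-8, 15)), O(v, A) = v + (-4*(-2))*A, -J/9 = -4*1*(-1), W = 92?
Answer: -175788 + 2*sqrt(51) ≈ -1.7577e+5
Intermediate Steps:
J = -36 (J = -9*(-4*1)*(-1) = -(-36)*(-1) = -9*4 = -36)
O(v, A) = v + 8*A
C = 2*sqrt(51) (C = sqrt(92 + (-8 + 8*15)) = sqrt(92 + (-8 + 120)) = sqrt(92 + 112) = sqrt(204) = 2*sqrt(51) ≈ 14.283)
C + (J*19)*257 = 2*sqrt(51) - 36*19*257 = 2*sqrt(51) - 684*257 = 2*sqrt(51) - 175788 = -175788 + 2*sqrt(51)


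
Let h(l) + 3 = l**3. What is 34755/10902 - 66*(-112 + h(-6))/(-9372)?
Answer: 110554/129007 ≈ 0.85696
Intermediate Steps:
h(l) = -3 + l**3
34755/10902 - 66*(-112 + h(-6))/(-9372) = 34755/10902 - 66*(-112 + (-3 + (-6)**3))/(-9372) = 34755*(1/10902) - 66*(-112 + (-3 - 216))*(-1/9372) = 11585/3634 - 66*(-112 - 219)*(-1/9372) = 11585/3634 - 66*(-331)*(-1/9372) = 11585/3634 + 21846*(-1/9372) = 11585/3634 - 331/142 = 110554/129007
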